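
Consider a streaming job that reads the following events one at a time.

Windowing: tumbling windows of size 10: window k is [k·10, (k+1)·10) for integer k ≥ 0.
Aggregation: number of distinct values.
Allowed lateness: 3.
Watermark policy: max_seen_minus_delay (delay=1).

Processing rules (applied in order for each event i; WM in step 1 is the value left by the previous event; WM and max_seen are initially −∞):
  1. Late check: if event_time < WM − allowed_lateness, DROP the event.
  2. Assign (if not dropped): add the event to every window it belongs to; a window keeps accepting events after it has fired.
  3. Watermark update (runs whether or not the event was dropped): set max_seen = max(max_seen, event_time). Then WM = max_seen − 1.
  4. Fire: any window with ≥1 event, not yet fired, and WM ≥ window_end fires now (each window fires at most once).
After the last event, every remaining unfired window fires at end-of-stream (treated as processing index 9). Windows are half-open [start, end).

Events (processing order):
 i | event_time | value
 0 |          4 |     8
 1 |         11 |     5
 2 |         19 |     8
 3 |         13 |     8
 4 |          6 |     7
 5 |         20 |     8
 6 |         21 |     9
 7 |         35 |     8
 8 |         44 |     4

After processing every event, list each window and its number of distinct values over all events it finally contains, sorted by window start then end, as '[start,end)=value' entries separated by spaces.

[0,10)=1 [10,20)=2 [20,30)=2 [30,40)=1 [40,50)=1

i=0 t=4 v=8: → [0,10); WM=3
i=1 t=11 v=5: → [10,20); WM=10; [0,10) fires=1
i=2 t=19 v=8: → [10,20); WM=18
i=3 t=13 v=8: DROP (t<18-3); WM=18
i=4 t=6 v=7: DROP (t<18-3); WM=18
i=5 t=20 v=8: → [20,30); WM=19
i=6 t=21 v=9: → [20,30); WM=20; [10,20) fires=2
i=7 t=35 v=8: → [30,40); WM=34; [20,30) fires=2
i=8 t=44 v=4: → [40,50); WM=43; [30,40) fires=1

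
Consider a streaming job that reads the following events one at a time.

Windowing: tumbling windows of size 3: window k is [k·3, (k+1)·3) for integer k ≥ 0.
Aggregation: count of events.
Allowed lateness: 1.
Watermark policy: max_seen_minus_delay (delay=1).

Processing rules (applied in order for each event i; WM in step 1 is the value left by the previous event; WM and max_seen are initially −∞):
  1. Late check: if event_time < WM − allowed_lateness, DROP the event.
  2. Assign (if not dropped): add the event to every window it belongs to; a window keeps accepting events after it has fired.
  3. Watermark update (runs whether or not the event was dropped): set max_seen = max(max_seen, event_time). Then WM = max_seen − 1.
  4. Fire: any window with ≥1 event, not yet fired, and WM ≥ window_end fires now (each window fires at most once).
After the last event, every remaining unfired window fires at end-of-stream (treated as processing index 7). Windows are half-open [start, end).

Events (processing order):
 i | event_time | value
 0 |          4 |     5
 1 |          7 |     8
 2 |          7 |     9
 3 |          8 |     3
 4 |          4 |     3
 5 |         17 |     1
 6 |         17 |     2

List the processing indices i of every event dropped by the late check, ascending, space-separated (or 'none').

i=0 t=4 v=5: → [3,6); WM=3
i=1 t=7 v=8: → [6,9); WM=6; [3,6) fires=1
i=2 t=7 v=9: → [6,9); WM=6
i=3 t=8 v=3: → [6,9); WM=7
i=4 t=4 v=3: DROP (t<7-1); WM=7
i=5 t=17 v=1: → [15,18); WM=16; [6,9) fires=3
i=6 t=17 v=2: → [15,18); WM=16

4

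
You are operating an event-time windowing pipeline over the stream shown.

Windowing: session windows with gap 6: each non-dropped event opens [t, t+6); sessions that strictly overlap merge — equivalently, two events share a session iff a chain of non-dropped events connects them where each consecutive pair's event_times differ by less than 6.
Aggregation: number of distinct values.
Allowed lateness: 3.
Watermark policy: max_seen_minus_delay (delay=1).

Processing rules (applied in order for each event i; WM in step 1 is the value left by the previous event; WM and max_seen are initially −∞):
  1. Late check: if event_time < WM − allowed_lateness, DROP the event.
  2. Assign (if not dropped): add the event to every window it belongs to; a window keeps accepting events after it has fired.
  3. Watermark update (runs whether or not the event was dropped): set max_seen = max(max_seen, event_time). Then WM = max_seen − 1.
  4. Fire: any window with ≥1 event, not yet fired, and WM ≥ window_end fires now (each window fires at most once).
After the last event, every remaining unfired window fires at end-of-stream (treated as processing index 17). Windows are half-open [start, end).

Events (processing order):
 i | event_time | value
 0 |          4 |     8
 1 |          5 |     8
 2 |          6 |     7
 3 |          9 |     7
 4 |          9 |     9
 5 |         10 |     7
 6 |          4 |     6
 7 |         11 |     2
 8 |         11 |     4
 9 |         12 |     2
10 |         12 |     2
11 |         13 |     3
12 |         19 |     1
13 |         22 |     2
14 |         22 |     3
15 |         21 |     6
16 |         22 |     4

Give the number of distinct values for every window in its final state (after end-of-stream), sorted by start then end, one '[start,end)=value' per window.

[4,19)=6 [19,28)=5

i=0 t=4 v=8: → [4,10); WM=3
i=1 t=5 v=8: → [4,11); WM=4
i=2 t=6 v=7: → [4,12); WM=5
i=3 t=9 v=7: → [4,15); WM=8
i=4 t=9 v=9: → [4,15); WM=8
i=5 t=10 v=7: → [4,16); WM=9
i=6 t=4 v=6: DROP (t<9-3); WM=9
i=7 t=11 v=2: → [4,17); WM=10
i=8 t=11 v=4: → [4,17); WM=10
i=9 t=12 v=2: → [4,18); WM=11
i=10 t=12 v=2: → [4,18); WM=11
i=11 t=13 v=3: → [4,19); WM=12
i=12 t=19 v=1: → [19,25); WM=18
i=13 t=22 v=2: → [19,28); WM=21
i=14 t=22 v=3: → [19,28); WM=21
i=15 t=21 v=6: → [19,28); WM=21
i=16 t=22 v=4: → [19,28); WM=21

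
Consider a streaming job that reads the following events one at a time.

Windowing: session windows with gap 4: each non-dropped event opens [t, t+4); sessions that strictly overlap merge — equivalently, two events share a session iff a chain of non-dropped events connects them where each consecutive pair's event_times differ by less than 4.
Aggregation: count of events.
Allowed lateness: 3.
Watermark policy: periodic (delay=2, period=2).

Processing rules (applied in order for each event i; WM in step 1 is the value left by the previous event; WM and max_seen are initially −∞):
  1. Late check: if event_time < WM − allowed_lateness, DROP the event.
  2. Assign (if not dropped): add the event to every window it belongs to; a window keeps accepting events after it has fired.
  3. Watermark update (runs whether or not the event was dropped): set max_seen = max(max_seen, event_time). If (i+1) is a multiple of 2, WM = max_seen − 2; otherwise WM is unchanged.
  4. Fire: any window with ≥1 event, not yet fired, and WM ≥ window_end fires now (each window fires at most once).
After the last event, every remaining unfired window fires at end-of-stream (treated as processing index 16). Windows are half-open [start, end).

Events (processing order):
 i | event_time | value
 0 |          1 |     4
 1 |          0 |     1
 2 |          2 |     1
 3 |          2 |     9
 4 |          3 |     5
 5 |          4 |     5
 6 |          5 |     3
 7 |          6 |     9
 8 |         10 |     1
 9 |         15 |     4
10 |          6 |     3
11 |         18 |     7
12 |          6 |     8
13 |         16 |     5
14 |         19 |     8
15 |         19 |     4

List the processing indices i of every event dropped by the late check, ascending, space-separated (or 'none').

10 12

i=0 t=1 v=4: → [1,5); WM=−∞
i=1 t=0 v=1: → [0,5); WM=-1
i=2 t=2 v=1: → [0,6); WM=-1
i=3 t=2 v=9: → [0,6); WM=0
i=4 t=3 v=5: → [0,7); WM=0
i=5 t=4 v=5: → [0,8); WM=2
i=6 t=5 v=3: → [0,9); WM=2
i=7 t=6 v=9: → [0,10); WM=4
i=8 t=10 v=1: → [10,14); WM=4
i=9 t=15 v=4: → [15,19); WM=13
i=10 t=6 v=3: DROP (t<13-3); WM=13
i=11 t=18 v=7: → [15,22); WM=16
i=12 t=6 v=8: DROP (t<16-3); WM=16
i=13 t=16 v=5: → [15,22); WM=16
i=14 t=19 v=8: → [15,23); WM=16
i=15 t=19 v=4: → [15,23); WM=17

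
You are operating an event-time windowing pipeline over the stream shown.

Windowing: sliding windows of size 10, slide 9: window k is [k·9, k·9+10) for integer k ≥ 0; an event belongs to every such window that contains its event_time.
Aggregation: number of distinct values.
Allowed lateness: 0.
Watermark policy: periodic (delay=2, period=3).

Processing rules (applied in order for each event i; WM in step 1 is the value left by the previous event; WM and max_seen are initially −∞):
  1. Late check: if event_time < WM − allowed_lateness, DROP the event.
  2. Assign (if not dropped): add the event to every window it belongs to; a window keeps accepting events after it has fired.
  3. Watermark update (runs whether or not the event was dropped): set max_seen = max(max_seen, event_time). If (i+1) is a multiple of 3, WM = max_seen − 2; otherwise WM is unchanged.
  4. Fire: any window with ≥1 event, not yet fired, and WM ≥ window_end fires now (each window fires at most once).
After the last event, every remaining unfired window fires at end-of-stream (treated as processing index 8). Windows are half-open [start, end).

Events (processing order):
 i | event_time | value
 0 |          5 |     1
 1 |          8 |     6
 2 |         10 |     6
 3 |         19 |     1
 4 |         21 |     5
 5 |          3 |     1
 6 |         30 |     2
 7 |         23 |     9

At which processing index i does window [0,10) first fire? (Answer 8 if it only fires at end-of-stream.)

5

i=0 t=5 v=1: → [0,10); WM=−∞
i=1 t=8 v=6: → [0,10); WM=−∞
i=2 t=10 v=6: → [9,19); WM=8
i=3 t=19 v=1: → [18,28); WM=8
i=4 t=21 v=5: → [18,28); WM=8
i=5 t=3 v=1: DROP (t<8-0); WM=19; [0,10) fires=2 [9,19) fires=1
i=6 t=30 v=2: → [27,37); WM=19
i=7 t=23 v=9: → [18,28); WM=19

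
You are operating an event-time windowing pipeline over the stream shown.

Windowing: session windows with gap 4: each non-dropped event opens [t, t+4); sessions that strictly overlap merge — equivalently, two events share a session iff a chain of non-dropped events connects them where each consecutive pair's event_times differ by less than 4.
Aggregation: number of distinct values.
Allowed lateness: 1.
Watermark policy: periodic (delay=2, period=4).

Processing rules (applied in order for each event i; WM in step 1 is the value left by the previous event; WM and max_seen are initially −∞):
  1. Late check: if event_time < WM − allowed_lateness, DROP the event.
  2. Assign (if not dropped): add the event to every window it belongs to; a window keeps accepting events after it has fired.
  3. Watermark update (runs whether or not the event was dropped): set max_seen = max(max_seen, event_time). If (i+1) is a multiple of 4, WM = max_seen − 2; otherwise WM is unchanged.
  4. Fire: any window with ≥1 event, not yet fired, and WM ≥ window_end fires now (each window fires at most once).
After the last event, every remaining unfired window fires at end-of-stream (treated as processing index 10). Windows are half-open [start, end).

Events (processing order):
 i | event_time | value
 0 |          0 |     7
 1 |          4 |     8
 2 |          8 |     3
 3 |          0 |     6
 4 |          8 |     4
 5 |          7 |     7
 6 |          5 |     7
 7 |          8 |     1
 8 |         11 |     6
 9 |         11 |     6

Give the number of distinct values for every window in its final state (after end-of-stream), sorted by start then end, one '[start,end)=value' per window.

[0,4)=2 [4,15)=6

i=0 t=0 v=7: → [0,4); WM=−∞
i=1 t=4 v=8: → [4,8); WM=−∞
i=2 t=8 v=3: → [8,12); WM=−∞
i=3 t=0 v=6: → [0,4); WM=6
i=4 t=8 v=4: → [8,12); WM=6
i=5 t=7 v=7: → [4,12); WM=6
i=6 t=5 v=7: → [4,12); WM=6
i=7 t=8 v=1: → [4,12); WM=6
i=8 t=11 v=6: → [4,15); WM=6
i=9 t=11 v=6: → [4,15); WM=6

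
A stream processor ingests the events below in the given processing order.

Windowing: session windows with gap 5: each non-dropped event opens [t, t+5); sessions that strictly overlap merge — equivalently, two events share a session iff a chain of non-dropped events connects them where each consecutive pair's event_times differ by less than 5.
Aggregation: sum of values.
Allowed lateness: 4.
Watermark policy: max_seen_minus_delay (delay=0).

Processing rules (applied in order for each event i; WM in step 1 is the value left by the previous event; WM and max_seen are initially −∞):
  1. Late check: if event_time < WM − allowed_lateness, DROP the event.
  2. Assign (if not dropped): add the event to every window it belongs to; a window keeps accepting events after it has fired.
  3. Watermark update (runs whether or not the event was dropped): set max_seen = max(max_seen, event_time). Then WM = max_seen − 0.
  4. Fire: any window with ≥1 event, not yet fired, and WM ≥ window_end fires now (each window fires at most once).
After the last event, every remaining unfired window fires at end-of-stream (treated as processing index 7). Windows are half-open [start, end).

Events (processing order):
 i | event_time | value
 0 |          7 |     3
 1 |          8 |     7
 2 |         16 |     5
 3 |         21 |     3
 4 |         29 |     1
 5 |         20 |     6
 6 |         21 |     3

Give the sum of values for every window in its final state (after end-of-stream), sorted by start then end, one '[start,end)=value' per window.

[7,13)=10 [16,21)=5 [21,26)=3 [29,34)=1

i=0 t=7 v=3: → [7,12); WM=7
i=1 t=8 v=7: → [7,13); WM=8
i=2 t=16 v=5: → [16,21); WM=16
i=3 t=21 v=3: → [21,26); WM=21
i=4 t=29 v=1: → [29,34); WM=29
i=5 t=20 v=6: DROP (t<29-4); WM=29
i=6 t=21 v=3: DROP (t<29-4); WM=29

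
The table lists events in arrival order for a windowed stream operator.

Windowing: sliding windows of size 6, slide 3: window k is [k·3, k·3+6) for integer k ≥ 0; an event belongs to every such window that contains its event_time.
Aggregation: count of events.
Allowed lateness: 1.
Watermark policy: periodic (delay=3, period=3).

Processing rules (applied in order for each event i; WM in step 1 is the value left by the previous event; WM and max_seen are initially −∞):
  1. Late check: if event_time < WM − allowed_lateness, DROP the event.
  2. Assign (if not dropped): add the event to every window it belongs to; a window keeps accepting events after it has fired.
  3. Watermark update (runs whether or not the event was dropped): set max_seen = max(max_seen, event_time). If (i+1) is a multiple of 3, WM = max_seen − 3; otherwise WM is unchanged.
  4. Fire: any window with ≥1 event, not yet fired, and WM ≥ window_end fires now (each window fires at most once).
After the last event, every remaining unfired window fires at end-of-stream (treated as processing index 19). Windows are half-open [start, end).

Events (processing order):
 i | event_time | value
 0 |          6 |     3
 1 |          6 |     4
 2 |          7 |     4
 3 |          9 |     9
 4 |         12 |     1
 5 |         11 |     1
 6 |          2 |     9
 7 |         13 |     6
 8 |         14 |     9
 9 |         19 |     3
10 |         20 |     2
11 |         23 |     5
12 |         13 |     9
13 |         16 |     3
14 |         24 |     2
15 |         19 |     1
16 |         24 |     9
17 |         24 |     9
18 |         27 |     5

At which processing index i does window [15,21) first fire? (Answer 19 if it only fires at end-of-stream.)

14

i=0 t=6 v=3: → [6,12),[3,9); WM=−∞
i=1 t=6 v=4: → [6,12),[3,9); WM=−∞
i=2 t=7 v=4: → [6,12),[3,9); WM=4
i=3 t=9 v=9: → [9,15),[6,12); WM=4
i=4 t=12 v=1: → [12,18),[9,15); WM=4
i=5 t=11 v=1: → [9,15),[6,12); WM=9; [3,9) fires=3
i=6 t=2 v=9: DROP (t<9-1); WM=9
i=7 t=13 v=6: → [12,18),[9,15); WM=9
i=8 t=14 v=9: → [12,18),[9,15); WM=11
i=9 t=19 v=3: → [18,24),[15,21); WM=11
i=10 t=20 v=2: → [18,24),[15,21); WM=11
i=11 t=23 v=5: → [21,27),[18,24); WM=20; [6,12) fires=5 [9,15) fires=5 [12,18) fires=3
i=12 t=13 v=9: DROP (t<20-1); WM=20
i=13 t=16 v=3: DROP (t<20-1); WM=20
i=14 t=24 v=2: → [24,30),[21,27); WM=21; [15,21) fires=2
i=15 t=19 v=1: DROP (t<21-1); WM=21
i=16 t=24 v=9: → [24,30),[21,27); WM=21
i=17 t=24 v=9: → [24,30),[21,27); WM=21
i=18 t=27 v=5: → [27,33),[24,30); WM=21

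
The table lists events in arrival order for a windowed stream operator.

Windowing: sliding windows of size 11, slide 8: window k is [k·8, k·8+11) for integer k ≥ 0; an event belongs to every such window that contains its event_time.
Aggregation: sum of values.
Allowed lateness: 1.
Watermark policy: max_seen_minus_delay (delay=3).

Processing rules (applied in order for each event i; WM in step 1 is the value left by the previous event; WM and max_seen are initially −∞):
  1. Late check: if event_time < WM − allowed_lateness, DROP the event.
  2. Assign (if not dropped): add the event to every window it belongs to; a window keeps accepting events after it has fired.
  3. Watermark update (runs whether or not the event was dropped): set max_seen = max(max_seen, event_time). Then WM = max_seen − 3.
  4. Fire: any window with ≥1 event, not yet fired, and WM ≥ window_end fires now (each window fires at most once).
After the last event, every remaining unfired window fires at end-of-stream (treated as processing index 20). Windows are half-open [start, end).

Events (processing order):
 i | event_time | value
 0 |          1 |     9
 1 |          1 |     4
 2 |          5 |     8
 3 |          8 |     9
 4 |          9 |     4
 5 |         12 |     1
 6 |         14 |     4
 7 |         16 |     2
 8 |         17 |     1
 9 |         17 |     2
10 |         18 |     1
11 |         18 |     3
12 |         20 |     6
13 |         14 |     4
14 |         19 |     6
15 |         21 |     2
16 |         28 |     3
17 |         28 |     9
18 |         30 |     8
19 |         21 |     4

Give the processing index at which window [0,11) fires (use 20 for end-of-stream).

i=0 t=1 v=9: → [0,11); WM=-2
i=1 t=1 v=4: → [0,11); WM=-2
i=2 t=5 v=8: → [0,11); WM=2
i=3 t=8 v=9: → [8,19),[0,11); WM=5
i=4 t=9 v=4: → [8,19),[0,11); WM=6
i=5 t=12 v=1: → [8,19); WM=9
i=6 t=14 v=4: → [8,19); WM=11; [0,11) fires=34
i=7 t=16 v=2: → [16,27),[8,19); WM=13
i=8 t=17 v=1: → [16,27),[8,19); WM=14
i=9 t=17 v=2: → [16,27),[8,19); WM=14
i=10 t=18 v=1: → [16,27),[8,19); WM=15
i=11 t=18 v=3: → [16,27),[8,19); WM=15
i=12 t=20 v=6: → [16,27); WM=17
i=13 t=14 v=4: DROP (t<17-1); WM=17
i=14 t=19 v=6: → [16,27); WM=17
i=15 t=21 v=2: → [16,27); WM=18
i=16 t=28 v=3: → [24,35); WM=25; [8,19) fires=27
i=17 t=28 v=9: → [24,35); WM=25
i=18 t=30 v=8: → [24,35); WM=27; [16,27) fires=23
i=19 t=21 v=4: DROP (t<27-1); WM=27

6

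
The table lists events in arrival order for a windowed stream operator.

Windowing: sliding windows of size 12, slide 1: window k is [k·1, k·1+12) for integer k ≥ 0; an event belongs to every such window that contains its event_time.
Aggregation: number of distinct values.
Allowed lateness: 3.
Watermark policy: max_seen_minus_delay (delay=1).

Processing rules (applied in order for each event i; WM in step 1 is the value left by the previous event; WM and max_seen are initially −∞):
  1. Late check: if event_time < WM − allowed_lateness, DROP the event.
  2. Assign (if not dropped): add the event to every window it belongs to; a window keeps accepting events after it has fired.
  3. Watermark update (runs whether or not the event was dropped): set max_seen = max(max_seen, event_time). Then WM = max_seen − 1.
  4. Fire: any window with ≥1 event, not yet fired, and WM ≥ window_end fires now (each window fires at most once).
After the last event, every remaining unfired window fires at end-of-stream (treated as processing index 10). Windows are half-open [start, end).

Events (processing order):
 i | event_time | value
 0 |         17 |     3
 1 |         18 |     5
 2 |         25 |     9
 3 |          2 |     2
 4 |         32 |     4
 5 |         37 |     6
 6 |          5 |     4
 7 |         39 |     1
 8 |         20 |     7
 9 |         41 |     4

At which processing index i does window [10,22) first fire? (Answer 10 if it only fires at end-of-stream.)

i=0 t=17 v=3: → [17,29),[16,28),[15,27),[14,26),[13,25),[12,24),[11,23),[10,22),[9,21),[8,20),[7,19),[6,18); WM=16
i=1 t=18 v=5: → [18,30),[17,29),[16,28),[15,27),[14,26),[13,25),[12,24),[11,23),[10,22),[9,21),[8,20),[7,19); WM=17
i=2 t=25 v=9: → [25,37),[24,36),[23,35),[22,34),[21,33),[20,32),[19,31),[18,30),[17,29),[16,28),[15,27),[14,26); WM=24; [6,18) fires=1 [7,19) fires=2 [8,20) fires=2 [9,21) fires=2 [10,22) fires=2 [11,23) fires=2 [12,24) fires=2
i=3 t=2 v=2: DROP (t<24-3); WM=24
i=4 t=32 v=4: → [32,44),[31,43),[30,42),[29,41),[28,40),[27,39),[26,38),[25,37),[24,36),[23,35),[22,34),[21,33); WM=31; [13,25) fires=2 [14,26) fires=3 [15,27) fires=3 [16,28) fires=3 [17,29) fires=3 [18,30) fires=2 [19,31) fires=1
i=5 t=37 v=6: → [37,49),[36,48),[35,47),[34,46),[33,45),[32,44),[31,43),[30,42),[29,41),[28,40),[27,39),[26,38); WM=36; [20,32) fires=1 [21,33) fires=2 [22,34) fires=2 [23,35) fires=2 [24,36) fires=2
i=6 t=5 v=4: DROP (t<36-3); WM=36
i=7 t=39 v=1: → [39,51),[38,50),[37,49),[36,48),[35,47),[34,46),[33,45),[32,44),[31,43),[30,42),[29,41),[28,40); WM=38; [25,37) fires=2 [26,38) fires=2
i=8 t=20 v=7: DROP (t<38-3); WM=38
i=9 t=41 v=4: → [41,53),[40,52),[39,51),[38,50),[37,49),[36,48),[35,47),[34,46),[33,45),[32,44),[31,43),[30,42); WM=40; [27,39) fires=2 [28,40) fires=3

2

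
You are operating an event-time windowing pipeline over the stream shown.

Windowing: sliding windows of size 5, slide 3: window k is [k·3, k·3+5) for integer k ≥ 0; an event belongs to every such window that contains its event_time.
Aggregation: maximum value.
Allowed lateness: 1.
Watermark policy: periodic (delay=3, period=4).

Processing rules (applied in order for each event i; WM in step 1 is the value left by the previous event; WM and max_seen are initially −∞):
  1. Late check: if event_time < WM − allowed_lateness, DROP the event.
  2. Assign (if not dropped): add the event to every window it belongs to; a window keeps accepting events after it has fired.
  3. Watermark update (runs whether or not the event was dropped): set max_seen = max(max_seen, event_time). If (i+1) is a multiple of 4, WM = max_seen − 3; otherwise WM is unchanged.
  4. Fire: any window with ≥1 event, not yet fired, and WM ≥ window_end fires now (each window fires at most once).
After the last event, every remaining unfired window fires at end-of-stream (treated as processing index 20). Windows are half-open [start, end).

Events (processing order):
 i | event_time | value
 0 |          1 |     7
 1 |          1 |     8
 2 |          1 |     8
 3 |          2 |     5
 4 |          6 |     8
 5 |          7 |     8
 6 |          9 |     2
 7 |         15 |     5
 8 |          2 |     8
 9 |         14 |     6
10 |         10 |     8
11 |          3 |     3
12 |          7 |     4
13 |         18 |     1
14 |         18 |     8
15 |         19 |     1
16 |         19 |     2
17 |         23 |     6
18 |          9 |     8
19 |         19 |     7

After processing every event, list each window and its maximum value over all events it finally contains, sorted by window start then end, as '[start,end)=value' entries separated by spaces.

[0,5)=8 [3,8)=8 [6,11)=8 [9,14)=2 [12,17)=6 [15,20)=8 [18,23)=8 [21,26)=6

i=0 t=1 v=7: → [0,5); WM=−∞
i=1 t=1 v=8: → [0,5); WM=−∞
i=2 t=1 v=8: → [0,5); WM=−∞
i=3 t=2 v=5: → [0,5); WM=-1
i=4 t=6 v=8: → [6,11),[3,8); WM=-1
i=5 t=7 v=8: → [6,11),[3,8); WM=-1
i=6 t=9 v=2: → [9,14),[6,11); WM=-1
i=7 t=15 v=5: → [15,20),[12,17); WM=12; [0,5) fires=8 [3,8) fires=8 [6,11) fires=8
i=8 t=2 v=8: DROP (t<12-1); WM=12
i=9 t=14 v=6: → [12,17); WM=12
i=10 t=10 v=8: DROP (t<12-1); WM=12
i=11 t=3 v=3: DROP (t<12-1); WM=12
i=12 t=7 v=4: DROP (t<12-1); WM=12
i=13 t=18 v=1: → [18,23),[15,20); WM=12
i=14 t=18 v=8: → [18,23),[15,20); WM=12
i=15 t=19 v=1: → [18,23),[15,20); WM=16; [9,14) fires=2
i=16 t=19 v=2: → [18,23),[15,20); WM=16
i=17 t=23 v=6: → [21,26); WM=16
i=18 t=9 v=8: DROP (t<16-1); WM=16
i=19 t=19 v=7: → [18,23),[15,20); WM=20; [12,17) fires=6 [15,20) fires=8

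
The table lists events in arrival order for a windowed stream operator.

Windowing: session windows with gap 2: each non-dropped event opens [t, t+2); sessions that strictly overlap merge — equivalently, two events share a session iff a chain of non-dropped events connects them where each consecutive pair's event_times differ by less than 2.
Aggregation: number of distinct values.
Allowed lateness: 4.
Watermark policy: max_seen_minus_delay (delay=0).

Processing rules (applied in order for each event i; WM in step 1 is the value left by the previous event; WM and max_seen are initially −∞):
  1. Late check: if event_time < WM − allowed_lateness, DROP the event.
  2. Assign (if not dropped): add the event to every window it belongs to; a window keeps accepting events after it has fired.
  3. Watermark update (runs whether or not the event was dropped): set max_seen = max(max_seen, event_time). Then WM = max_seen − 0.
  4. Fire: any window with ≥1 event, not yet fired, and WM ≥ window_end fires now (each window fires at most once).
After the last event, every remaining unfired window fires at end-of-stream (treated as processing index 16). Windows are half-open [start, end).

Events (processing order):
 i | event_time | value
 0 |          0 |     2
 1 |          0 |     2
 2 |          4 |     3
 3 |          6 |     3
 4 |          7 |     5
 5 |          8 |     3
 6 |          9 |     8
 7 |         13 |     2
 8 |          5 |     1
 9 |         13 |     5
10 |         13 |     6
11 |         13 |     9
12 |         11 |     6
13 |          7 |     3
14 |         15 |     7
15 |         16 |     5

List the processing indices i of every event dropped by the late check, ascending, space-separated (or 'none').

i=0 t=0 v=2: → [0,2); WM=0
i=1 t=0 v=2: → [0,2); WM=0
i=2 t=4 v=3: → [4,6); WM=4
i=3 t=6 v=3: → [6,8); WM=6
i=4 t=7 v=5: → [6,9); WM=7
i=5 t=8 v=3: → [6,10); WM=8
i=6 t=9 v=8: → [6,11); WM=9
i=7 t=13 v=2: → [13,15); WM=13
i=8 t=5 v=1: DROP (t<13-4); WM=13
i=9 t=13 v=5: → [13,15); WM=13
i=10 t=13 v=6: → [13,15); WM=13
i=11 t=13 v=9: → [13,15); WM=13
i=12 t=11 v=6: → [11,13); WM=13
i=13 t=7 v=3: DROP (t<13-4); WM=13
i=14 t=15 v=7: → [15,17); WM=15
i=15 t=16 v=5: → [15,18); WM=16

8 13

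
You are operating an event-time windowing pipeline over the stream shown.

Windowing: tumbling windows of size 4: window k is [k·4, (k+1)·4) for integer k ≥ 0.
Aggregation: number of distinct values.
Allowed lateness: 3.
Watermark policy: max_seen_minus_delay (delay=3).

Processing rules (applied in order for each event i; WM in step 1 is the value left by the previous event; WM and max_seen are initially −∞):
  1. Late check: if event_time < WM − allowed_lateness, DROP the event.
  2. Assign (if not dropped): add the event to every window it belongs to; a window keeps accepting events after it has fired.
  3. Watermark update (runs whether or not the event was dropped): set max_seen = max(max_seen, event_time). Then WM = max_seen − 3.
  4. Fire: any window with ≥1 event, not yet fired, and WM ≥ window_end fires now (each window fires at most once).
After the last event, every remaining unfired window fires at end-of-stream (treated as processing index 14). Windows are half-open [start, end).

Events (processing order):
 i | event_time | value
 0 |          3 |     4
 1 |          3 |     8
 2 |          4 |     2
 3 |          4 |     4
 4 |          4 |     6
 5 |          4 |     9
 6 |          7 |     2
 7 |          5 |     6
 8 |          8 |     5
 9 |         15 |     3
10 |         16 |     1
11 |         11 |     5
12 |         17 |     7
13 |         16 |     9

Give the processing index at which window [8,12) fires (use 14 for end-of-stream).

i=0 t=3 v=4: → [0,4); WM=0
i=1 t=3 v=8: → [0,4); WM=0
i=2 t=4 v=2: → [4,8); WM=1
i=3 t=4 v=4: → [4,8); WM=1
i=4 t=4 v=6: → [4,8); WM=1
i=5 t=4 v=9: → [4,8); WM=1
i=6 t=7 v=2: → [4,8); WM=4; [0,4) fires=2
i=7 t=5 v=6: → [4,8); WM=4
i=8 t=8 v=5: → [8,12); WM=5
i=9 t=15 v=3: → [12,16); WM=12; [4,8) fires=4 [8,12) fires=1
i=10 t=16 v=1: → [16,20); WM=13
i=11 t=11 v=5: → [8,12); WM=13
i=12 t=17 v=7: → [16,20); WM=14
i=13 t=16 v=9: → [16,20); WM=14

9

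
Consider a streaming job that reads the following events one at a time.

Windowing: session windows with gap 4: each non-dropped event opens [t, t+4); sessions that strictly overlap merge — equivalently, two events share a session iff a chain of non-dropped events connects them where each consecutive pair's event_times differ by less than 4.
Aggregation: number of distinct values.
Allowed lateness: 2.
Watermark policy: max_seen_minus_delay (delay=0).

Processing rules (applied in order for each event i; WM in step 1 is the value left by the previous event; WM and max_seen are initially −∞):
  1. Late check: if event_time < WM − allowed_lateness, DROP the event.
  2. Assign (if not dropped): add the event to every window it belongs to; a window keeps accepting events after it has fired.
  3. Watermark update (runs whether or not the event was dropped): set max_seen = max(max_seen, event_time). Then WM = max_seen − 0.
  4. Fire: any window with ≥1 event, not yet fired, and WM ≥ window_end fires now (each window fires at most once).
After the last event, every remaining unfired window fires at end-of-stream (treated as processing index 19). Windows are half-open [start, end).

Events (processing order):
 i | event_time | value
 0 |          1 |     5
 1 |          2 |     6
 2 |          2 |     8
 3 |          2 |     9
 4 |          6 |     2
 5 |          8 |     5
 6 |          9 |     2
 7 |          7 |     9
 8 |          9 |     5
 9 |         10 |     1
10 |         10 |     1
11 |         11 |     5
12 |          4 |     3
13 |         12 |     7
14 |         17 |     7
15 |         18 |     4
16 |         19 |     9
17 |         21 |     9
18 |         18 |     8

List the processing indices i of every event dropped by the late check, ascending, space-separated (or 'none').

12 18

i=0 t=1 v=5: → [1,5); WM=1
i=1 t=2 v=6: → [1,6); WM=2
i=2 t=2 v=8: → [1,6); WM=2
i=3 t=2 v=9: → [1,6); WM=2
i=4 t=6 v=2: → [6,10); WM=6
i=5 t=8 v=5: → [6,12); WM=8
i=6 t=9 v=2: → [6,13); WM=9
i=7 t=7 v=9: → [6,13); WM=9
i=8 t=9 v=5: → [6,13); WM=9
i=9 t=10 v=1: → [6,14); WM=10
i=10 t=10 v=1: → [6,14); WM=10
i=11 t=11 v=5: → [6,15); WM=11
i=12 t=4 v=3: DROP (t<11-2); WM=11
i=13 t=12 v=7: → [6,16); WM=12
i=14 t=17 v=7: → [17,21); WM=17
i=15 t=18 v=4: → [17,22); WM=18
i=16 t=19 v=9: → [17,23); WM=19
i=17 t=21 v=9: → [17,25); WM=21
i=18 t=18 v=8: DROP (t<21-2); WM=21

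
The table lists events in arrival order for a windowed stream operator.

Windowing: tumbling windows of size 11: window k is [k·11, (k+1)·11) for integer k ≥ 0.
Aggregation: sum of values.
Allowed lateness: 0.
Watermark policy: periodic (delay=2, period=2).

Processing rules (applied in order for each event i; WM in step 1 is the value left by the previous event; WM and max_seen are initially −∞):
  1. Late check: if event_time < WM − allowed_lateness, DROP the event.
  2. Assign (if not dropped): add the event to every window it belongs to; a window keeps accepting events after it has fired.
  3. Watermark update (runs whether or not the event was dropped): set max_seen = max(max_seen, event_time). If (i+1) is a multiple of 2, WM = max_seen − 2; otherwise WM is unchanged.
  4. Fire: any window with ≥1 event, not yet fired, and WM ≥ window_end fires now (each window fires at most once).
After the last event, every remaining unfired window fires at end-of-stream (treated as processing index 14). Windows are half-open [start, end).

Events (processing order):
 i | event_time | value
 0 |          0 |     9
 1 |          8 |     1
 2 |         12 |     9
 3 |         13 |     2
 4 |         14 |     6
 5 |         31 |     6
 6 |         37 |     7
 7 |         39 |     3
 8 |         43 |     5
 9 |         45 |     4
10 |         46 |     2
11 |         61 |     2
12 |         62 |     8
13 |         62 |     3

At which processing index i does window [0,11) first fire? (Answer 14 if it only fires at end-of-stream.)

3

i=0 t=0 v=9: → [0,11); WM=−∞
i=1 t=8 v=1: → [0,11); WM=6
i=2 t=12 v=9: → [11,22); WM=6
i=3 t=13 v=2: → [11,22); WM=11; [0,11) fires=10
i=4 t=14 v=6: → [11,22); WM=11
i=5 t=31 v=6: → [22,33); WM=29; [11,22) fires=17
i=6 t=37 v=7: → [33,44); WM=29
i=7 t=39 v=3: → [33,44); WM=37; [22,33) fires=6
i=8 t=43 v=5: → [33,44); WM=37
i=9 t=45 v=4: → [44,55); WM=43
i=10 t=46 v=2: → [44,55); WM=43
i=11 t=61 v=2: → [55,66); WM=59; [33,44) fires=15 [44,55) fires=6
i=12 t=62 v=8: → [55,66); WM=59
i=13 t=62 v=3: → [55,66); WM=60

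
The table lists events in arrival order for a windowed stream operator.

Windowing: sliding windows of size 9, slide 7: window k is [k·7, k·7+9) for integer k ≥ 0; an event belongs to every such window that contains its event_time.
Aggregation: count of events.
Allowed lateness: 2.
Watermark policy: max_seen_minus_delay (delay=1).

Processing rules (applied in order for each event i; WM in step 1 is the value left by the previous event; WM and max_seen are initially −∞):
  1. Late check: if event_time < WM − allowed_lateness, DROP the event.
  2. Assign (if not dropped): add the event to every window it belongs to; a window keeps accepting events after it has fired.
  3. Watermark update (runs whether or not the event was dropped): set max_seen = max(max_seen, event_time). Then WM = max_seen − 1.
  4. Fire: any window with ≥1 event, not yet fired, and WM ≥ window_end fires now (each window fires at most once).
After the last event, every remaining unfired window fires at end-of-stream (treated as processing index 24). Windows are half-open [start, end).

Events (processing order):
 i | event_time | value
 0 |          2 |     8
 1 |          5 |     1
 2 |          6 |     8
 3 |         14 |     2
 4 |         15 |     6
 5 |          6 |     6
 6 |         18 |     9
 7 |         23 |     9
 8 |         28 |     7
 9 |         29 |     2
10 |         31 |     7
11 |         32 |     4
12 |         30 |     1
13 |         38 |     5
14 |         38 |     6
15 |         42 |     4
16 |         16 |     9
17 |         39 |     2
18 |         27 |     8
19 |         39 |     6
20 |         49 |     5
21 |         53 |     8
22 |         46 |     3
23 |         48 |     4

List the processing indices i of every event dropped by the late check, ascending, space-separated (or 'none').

5 16 18 22 23

i=0 t=2 v=8: → [0,9); WM=1
i=1 t=5 v=1: → [0,9); WM=4
i=2 t=6 v=8: → [0,9); WM=5
i=3 t=14 v=2: → [14,23),[7,16); WM=13; [0,9) fires=3
i=4 t=15 v=6: → [14,23),[7,16); WM=14
i=5 t=6 v=6: DROP (t<14-2); WM=14
i=6 t=18 v=9: → [14,23); WM=17; [7,16) fires=2
i=7 t=23 v=9: → [21,30); WM=22
i=8 t=28 v=7: → [28,37),[21,30); WM=27; [14,23) fires=3
i=9 t=29 v=2: → [28,37),[21,30); WM=28
i=10 t=31 v=7: → [28,37); WM=30; [21,30) fires=3
i=11 t=32 v=4: → [28,37); WM=31
i=12 t=30 v=1: → [28,37); WM=31
i=13 t=38 v=5: → [35,44); WM=37; [28,37) fires=5
i=14 t=38 v=6: → [35,44); WM=37
i=15 t=42 v=4: → [42,51),[35,44); WM=41
i=16 t=16 v=9: DROP (t<41-2); WM=41
i=17 t=39 v=2: → [35,44); WM=41
i=18 t=27 v=8: DROP (t<41-2); WM=41
i=19 t=39 v=6: → [35,44); WM=41
i=20 t=49 v=5: → [49,58),[42,51); WM=48; [35,44) fires=5
i=21 t=53 v=8: → [49,58); WM=52; [42,51) fires=2
i=22 t=46 v=3: DROP (t<52-2); WM=52
i=23 t=48 v=4: DROP (t<52-2); WM=52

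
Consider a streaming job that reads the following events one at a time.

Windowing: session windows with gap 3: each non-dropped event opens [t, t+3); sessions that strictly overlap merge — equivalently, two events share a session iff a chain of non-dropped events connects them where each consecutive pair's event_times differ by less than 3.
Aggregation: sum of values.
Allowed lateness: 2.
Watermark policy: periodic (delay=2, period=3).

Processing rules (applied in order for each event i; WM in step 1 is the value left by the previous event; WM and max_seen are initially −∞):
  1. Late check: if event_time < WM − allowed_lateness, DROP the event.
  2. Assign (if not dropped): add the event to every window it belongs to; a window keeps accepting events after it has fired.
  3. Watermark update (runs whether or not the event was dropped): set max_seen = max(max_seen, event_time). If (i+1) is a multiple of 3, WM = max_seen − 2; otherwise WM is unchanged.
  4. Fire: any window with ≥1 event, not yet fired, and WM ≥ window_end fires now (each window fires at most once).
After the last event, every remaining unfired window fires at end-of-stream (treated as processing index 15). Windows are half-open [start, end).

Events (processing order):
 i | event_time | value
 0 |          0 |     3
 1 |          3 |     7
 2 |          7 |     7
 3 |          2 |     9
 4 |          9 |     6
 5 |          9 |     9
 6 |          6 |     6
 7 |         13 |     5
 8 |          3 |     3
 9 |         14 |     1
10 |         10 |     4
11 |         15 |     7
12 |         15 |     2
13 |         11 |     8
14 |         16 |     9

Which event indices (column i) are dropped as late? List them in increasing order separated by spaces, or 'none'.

3 8

i=0 t=0 v=3: → [0,3); WM=−∞
i=1 t=3 v=7: → [3,6); WM=−∞
i=2 t=7 v=7: → [7,10); WM=5
i=3 t=2 v=9: DROP (t<5-2); WM=5
i=4 t=9 v=6: → [7,12); WM=5
i=5 t=9 v=9: → [7,12); WM=7
i=6 t=6 v=6: → [6,12); WM=7
i=7 t=13 v=5: → [13,16); WM=7
i=8 t=3 v=3: DROP (t<7-2); WM=11
i=9 t=14 v=1: → [13,17); WM=11
i=10 t=10 v=4: → [6,13); WM=11
i=11 t=15 v=7: → [13,18); WM=13
i=12 t=15 v=2: → [13,18); WM=13
i=13 t=11 v=8: → [6,18); WM=13
i=14 t=16 v=9: → [6,19); WM=14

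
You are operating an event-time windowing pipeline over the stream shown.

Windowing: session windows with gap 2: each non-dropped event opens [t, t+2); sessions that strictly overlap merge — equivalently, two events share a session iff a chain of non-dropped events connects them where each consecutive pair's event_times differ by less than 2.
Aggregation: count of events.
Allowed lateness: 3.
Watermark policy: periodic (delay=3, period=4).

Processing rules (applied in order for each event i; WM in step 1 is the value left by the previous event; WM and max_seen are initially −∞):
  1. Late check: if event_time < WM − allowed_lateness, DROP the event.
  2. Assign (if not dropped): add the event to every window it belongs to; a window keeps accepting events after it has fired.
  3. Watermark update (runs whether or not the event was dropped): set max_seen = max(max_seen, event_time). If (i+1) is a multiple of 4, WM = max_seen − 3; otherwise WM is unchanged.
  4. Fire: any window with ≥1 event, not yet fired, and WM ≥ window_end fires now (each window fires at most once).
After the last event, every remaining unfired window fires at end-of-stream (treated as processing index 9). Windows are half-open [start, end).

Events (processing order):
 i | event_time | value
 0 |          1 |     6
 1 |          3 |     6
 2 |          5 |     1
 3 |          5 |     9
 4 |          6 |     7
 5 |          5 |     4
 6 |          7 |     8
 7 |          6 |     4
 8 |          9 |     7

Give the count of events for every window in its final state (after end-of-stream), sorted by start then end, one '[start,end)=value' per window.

[1,3)=1 [3,5)=1 [5,9)=6 [9,11)=1

i=0 t=1 v=6: → [1,3); WM=−∞
i=1 t=3 v=6: → [3,5); WM=−∞
i=2 t=5 v=1: → [5,7); WM=−∞
i=3 t=5 v=9: → [5,7); WM=2
i=4 t=6 v=7: → [5,8); WM=2
i=5 t=5 v=4: → [5,8); WM=2
i=6 t=7 v=8: → [5,9); WM=2
i=7 t=6 v=4: → [5,9); WM=4
i=8 t=9 v=7: → [9,11); WM=4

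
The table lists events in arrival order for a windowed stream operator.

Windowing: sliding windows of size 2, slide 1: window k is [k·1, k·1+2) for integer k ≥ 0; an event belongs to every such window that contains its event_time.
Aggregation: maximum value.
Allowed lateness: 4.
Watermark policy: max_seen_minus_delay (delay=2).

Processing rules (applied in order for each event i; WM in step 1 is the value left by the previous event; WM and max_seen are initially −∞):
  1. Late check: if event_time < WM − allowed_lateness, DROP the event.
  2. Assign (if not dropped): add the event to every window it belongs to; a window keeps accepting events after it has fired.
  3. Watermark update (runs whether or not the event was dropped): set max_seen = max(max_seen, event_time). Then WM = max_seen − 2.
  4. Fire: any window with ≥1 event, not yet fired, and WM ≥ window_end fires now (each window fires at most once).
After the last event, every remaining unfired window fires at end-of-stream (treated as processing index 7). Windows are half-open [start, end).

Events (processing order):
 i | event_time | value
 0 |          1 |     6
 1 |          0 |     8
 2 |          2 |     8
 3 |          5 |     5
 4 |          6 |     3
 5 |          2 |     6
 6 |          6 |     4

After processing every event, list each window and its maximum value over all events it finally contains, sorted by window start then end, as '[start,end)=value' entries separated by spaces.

[0,2)=8 [1,3)=8 [2,4)=8 [4,6)=5 [5,7)=5 [6,8)=4

i=0 t=1 v=6: → [1,3),[0,2); WM=-1
i=1 t=0 v=8: → [0,2); WM=-1
i=2 t=2 v=8: → [2,4),[1,3); WM=0
i=3 t=5 v=5: → [5,7),[4,6); WM=3; [0,2) fires=8 [1,3) fires=8
i=4 t=6 v=3: → [6,8),[5,7); WM=4; [2,4) fires=8
i=5 t=2 v=6: → [2,4),[1,3); WM=4
i=6 t=6 v=4: → [6,8),[5,7); WM=4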